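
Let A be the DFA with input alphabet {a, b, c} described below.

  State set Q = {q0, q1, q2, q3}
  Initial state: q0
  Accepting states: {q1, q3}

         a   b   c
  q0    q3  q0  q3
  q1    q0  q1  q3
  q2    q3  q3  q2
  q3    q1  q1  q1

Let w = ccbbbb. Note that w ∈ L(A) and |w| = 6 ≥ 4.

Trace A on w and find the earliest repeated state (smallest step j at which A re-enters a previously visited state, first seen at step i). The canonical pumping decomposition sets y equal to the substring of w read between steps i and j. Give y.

b

State sequence: q0 -c-> q3 -c-> q1 -b-> q1 -b-> q1 -b-> q1 -b-> q1
First repeat at step 3: q1 was already visited.

So i = 2, j = 3, giving x = w[0:2] = cc, y = w[2:3] = b, z = w[3:6] = bbb.
Check: |xy| = 3 ≤ 4 and |y| = 1 ≥ 1. Reading y takes A from q1 back to q1, so every xyⁱz is accepted.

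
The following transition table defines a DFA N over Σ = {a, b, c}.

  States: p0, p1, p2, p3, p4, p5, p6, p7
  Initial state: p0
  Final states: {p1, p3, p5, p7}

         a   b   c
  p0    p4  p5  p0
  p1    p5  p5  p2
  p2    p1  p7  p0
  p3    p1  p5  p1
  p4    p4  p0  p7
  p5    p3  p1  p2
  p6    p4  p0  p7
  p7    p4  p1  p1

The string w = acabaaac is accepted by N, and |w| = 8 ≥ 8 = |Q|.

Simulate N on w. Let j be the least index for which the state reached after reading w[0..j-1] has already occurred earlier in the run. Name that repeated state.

Run of N on w = a c a b a a a c:
  step 0: p0  (start)
  step 1: p4  (read a: p0→p4)
  step 2: p7  (read c: p4→p7)
  step 3: p4  (read a: p7→p4)   ← first repeat (p4 seen earlier)
  step 4: p0  (read b: p4→p0)
  step 5: p4  (read a: p0→p4)
  step 6: p4  (read a: p4→p4)
  step 7: p4  (read a: p4→p4)
  step 8: p7  (read c: p4→p7)

The earliest repeat is at step j = 3: N is in p4, which it already visited at step i = 1.
Since N has 8 states, any run of length ≥ 8 visits 8+1 states, so by pigeonhole some state repeats within the first 8 steps — that repeat gives the pumpable loop.

p4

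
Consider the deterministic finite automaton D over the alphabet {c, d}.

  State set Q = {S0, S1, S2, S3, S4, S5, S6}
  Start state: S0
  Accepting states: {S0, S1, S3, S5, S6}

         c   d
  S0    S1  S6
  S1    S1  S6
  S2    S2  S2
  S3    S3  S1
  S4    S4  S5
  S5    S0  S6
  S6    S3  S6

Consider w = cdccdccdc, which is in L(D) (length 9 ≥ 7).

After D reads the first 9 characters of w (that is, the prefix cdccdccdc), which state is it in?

Run of D on the first 9 characters of w = c d c c d c c d c:
  step 0: S0  (start)
  step 1: S1  (read c: S0→S1)
  step 2: S6  (read d: S1→S6)
  step 3: S3  (read c: S6→S3)
  step 4: S3  (read c: S3→S3)
  step 5: S1  (read d: S3→S1)
  step 6: S1  (read c: S1→S1)
  step 7: S1  (read c: S1→S1)
  step 8: S6  (read d: S1→S6)
  step 9: S3  (read c: S6→S3)

After reading 9 characters, D is in state S3.
(This kind of state-tracing is the core of the pumping-lemma construction: with 7 states, pigeonhole forces a repeat within the first 7 steps.)

S3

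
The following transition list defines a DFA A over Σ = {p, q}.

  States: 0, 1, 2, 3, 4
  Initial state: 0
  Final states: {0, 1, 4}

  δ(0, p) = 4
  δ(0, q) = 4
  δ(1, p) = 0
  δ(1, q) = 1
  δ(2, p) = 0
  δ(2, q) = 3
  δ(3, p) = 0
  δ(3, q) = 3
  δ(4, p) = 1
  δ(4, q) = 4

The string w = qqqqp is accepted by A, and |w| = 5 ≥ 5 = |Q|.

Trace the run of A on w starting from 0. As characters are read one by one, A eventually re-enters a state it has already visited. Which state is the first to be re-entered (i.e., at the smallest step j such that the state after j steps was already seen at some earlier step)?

Run of A on w = q q q q p:
  step 0: 0  (start)
  step 1: 4  (read q: 0→4)
  step 2: 4  (read q: 4→4)   ← first repeat (4 seen earlier)
  step 3: 4  (read q: 4→4)
  step 4: 4  (read q: 4→4)
  step 5: 1  (read p: 4→1)

The earliest repeat is at step j = 2: A is in 4, which it already visited at step i = 1.
The DFA has 5 states, so the proof of the pumping lemma guarantees a repeated state among the first 5+1 visited; the segment between the two visits is the pumpable y.

4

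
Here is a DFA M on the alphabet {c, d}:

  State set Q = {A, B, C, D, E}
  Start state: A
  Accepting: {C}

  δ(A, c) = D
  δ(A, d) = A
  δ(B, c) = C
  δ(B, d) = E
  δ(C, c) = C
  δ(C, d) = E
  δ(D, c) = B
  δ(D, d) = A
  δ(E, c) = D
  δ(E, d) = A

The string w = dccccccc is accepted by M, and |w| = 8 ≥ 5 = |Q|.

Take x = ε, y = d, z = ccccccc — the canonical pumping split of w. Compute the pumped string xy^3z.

xy^3z = ε·d·d·d·ccccccc = dddccccccc.
Reading y = d takes M from A back to A, so after x·y·y·y the machine is still in A, and z then leads to the accepting state C. Hence dddccccccc ∈ L(M).

dddccccccc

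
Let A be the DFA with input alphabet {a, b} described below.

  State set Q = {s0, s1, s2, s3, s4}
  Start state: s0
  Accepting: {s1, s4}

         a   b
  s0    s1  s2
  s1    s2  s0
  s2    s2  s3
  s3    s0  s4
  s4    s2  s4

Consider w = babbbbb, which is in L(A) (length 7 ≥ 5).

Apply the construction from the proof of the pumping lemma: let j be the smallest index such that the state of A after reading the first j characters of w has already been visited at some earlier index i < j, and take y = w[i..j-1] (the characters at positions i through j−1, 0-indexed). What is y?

Run of A on w = b a b b b b b:
  step 0: s0  (start)
  step 1: s2  (read b: s0→s2)
  step 2: s2  (read a: s2→s2)   ← first repeat (s2 seen earlier)
  step 3: s3  (read b: s2→s3)
  step 4: s4  (read b: s3→s4)
  step 5: s4  (read b: s4→s4)
  step 6: s4  (read b: s4→s4)
  step 7: s4  (read b: s4→s4)

So i = 1, j = 2, giving x = w[0:1] = b, y = w[1:2] = a, z = w[2:7] = bbbbb.
Check: |xy| = 2 ≤ 5 and |y| = 1 ≥ 1. Reading y takes A from s2 back to s2, so every xyⁱz is accepted.
Pumping length from the standard proof: p = 5 (the number of states). The repeated state found above gives |xy| = j ≤ 5 and |y| = j − i ≥ 1.

a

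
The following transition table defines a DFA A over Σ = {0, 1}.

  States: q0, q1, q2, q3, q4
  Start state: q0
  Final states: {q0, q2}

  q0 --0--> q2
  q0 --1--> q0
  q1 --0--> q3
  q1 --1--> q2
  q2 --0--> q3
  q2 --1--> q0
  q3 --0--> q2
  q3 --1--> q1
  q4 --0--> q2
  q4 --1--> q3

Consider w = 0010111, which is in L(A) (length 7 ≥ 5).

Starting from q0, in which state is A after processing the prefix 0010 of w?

State sequence: q0 -0-> q2 -0-> q3 -1-> q1 -0-> q3

After reading 4 characters, A is in state q3.

q3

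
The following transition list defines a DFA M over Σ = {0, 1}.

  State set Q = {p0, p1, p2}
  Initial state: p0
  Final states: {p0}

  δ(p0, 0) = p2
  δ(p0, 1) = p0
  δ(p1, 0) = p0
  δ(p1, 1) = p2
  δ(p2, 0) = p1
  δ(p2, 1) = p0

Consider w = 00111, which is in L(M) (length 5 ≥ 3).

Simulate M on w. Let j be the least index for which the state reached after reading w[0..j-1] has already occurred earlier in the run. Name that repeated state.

Run of M on w = 0 0 1 1 1:
  step 0: p0  (start)
  step 1: p2  (read 0: p0→p2)
  step 2: p1  (read 0: p2→p1)
  step 3: p2  (read 1: p1→p2)   ← first repeat (p2 seen earlier)
  step 4: p0  (read 1: p2→p0)
  step 5: p0  (read 1: p0→p0)

The earliest repeat is at step j = 3: M is in p2, which it already visited at step i = 1.

p2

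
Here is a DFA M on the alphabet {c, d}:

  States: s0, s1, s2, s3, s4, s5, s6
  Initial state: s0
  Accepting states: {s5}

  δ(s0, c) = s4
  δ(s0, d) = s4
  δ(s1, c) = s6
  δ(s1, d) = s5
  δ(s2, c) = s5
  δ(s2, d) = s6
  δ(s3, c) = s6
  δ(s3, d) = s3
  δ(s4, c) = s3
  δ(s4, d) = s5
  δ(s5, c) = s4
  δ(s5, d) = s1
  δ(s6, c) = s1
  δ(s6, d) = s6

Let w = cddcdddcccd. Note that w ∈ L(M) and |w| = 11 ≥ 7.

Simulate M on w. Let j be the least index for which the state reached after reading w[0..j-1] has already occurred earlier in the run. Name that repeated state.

s6

Run of M on w = c d d c d d d c c c d:
  step 0: s0  (start)
  step 1: s4  (read c: s0→s4)
  step 2: s5  (read d: s4→s5)
  step 3: s1  (read d: s5→s1)
  step 4: s6  (read c: s1→s6)
  step 5: s6  (read d: s6→s6)   ← first repeat (s6 seen earlier)
  step 6: s6  (read d: s6→s6)
  step 7: s6  (read d: s6→s6)
  step 8: s1  (read c: s6→s1)
  step 9: s6  (read c: s1→s6)
  step 10: s1  (read c: s6→s1)
  step 11: s5  (read d: s1→s5)

The earliest repeat is at step j = 5: M is in s6, which it already visited at step i = 4.
Since M has 7 states, any run of length ≥ 7 visits 7+1 states, so by pigeonhole some state repeats within the first 7 steps — that repeat gives the pumpable loop.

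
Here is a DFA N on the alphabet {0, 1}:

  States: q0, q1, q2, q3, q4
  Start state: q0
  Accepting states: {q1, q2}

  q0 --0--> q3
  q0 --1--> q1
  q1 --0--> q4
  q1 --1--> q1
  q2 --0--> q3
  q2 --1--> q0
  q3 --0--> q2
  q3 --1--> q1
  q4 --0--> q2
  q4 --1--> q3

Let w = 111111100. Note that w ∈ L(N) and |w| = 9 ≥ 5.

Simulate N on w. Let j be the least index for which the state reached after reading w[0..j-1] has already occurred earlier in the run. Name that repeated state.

q1

State sequence: q0 -1-> q1 -1-> q1 -1-> q1 -1-> q1 -1-> q1 -1-> q1 -1-> q1 -0-> q4 -0-> q2
First repeat at step 2: q1 was already visited.

The earliest repeat is at step j = 2: N is in q1, which it already visited at step i = 1.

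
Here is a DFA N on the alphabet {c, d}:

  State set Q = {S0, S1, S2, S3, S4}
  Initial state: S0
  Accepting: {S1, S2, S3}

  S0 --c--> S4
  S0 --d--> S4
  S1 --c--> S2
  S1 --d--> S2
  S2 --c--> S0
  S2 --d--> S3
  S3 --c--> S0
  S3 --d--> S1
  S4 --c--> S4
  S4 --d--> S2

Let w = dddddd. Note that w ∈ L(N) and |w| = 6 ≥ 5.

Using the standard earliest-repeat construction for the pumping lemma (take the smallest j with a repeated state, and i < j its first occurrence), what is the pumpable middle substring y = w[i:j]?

ddd

Run of N on w = d d d d d d:
  step 0: S0  (start)
  step 1: S4  (read d: S0→S4)
  step 2: S2  (read d: S4→S2)
  step 3: S3  (read d: S2→S3)
  step 4: S1  (read d: S3→S1)
  step 5: S2  (read d: S1→S2)   ← first repeat (S2 seen earlier)
  step 6: S3  (read d: S2→S3)

So i = 2, j = 5, giving x = w[0:2] = dd, y = w[2:5] = ddd, z = w[5:6] = d.
Check: |xy| = 5 ≤ 5 and |y| = 3 ≥ 1. Reading y takes N from S2 back to S2, so every xyⁱz is accepted.
With |Q| = 5, pigeonhole forces a state repeat no later than step 5; the substring read between the first and second visits to that state can be pumped.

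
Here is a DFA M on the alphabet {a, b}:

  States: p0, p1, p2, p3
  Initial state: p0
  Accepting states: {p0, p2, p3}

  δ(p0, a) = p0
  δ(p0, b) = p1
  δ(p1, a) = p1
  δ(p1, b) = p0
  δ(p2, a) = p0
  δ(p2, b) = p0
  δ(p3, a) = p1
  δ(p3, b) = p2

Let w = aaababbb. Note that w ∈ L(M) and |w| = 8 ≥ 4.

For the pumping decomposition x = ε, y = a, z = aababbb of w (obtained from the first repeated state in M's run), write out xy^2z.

xy^2z = ε·a·a·aababbb = aaaababbb.
Reading y = a takes M from p0 back to p0, so after x·y·y the machine is still in p0, and z then leads to the accepting state p0. Hence aaaababbb ∈ L(M).

aaaababbb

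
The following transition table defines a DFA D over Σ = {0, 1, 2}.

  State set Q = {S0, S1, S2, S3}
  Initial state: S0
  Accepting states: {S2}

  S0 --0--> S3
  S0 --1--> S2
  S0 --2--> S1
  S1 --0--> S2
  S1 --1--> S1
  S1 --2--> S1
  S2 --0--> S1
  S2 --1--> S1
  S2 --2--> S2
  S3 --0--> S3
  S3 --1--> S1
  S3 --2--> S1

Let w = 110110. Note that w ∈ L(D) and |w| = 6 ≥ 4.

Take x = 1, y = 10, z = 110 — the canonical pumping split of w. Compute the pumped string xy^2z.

11010110

xy^2z = 1·10·10·110 = 11010110.
Reading y = 10 takes D from S2 back to S2, so after x·y·y the machine is still in S2, and z then leads to the accepting state S2. Hence 11010110 ∈ L(D).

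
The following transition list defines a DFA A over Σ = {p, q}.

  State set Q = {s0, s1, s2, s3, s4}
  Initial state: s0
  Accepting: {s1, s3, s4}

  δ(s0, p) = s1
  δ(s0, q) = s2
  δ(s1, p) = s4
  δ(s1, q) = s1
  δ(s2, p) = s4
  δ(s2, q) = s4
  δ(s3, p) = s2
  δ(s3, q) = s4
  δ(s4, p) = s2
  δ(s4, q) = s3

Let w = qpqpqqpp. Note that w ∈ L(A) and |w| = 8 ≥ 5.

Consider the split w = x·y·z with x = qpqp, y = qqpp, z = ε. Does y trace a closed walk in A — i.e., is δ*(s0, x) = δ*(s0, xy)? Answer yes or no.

State sequence: s0 -q-> s2 -p-> s4 -q-> s3 -p-> s2 -q-> s4 -q-> s3 -p-> s2 -p-> s4

After x (step 4): s2. After xy (step 8): s4.
They differ (s2 ≠ s4), so y is not a cycle from the state after x; this split is not the one the pumping-lemma construction produces, and pumping y need not keep the string in L(A).

no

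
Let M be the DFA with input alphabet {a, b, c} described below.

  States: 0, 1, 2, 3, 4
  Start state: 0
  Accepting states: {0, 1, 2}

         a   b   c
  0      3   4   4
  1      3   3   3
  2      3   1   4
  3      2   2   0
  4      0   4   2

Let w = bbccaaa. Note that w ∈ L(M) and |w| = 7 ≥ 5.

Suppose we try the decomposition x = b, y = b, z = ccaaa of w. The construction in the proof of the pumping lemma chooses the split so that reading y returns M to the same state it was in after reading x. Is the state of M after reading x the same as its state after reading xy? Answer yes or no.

yes

State sequence: 0 -b-> 4 -b-> 4

After x (step 1): 4. After xy (step 2): 4.
They match, so y = b drives M around a cycle from 4 back to itself; pumping y any number of times keeps M in 4 before reading z, and xyⁱz ∈ L(M) for every i ≥ 0.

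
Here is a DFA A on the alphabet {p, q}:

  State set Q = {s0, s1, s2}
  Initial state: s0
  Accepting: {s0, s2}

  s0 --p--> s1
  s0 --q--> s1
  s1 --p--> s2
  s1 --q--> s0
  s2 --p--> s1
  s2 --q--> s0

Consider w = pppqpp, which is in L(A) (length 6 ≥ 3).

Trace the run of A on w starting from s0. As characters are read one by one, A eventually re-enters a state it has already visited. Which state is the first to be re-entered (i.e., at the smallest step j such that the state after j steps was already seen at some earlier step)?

State sequence: s0 -p-> s1 -p-> s2 -p-> s1 -q-> s0 -p-> s1 -p-> s2
First repeat at step 3: s1 was already visited.

The earliest repeat is at step j = 3: A is in s1, which it already visited at step i = 1.

s1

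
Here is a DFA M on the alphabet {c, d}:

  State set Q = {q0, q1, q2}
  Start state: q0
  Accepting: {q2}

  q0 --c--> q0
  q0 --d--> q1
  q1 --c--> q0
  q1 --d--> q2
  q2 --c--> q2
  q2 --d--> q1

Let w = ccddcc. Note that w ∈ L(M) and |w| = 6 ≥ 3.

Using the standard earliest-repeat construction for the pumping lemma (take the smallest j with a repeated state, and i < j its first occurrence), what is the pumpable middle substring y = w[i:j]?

State sequence: q0 -c-> q0 -c-> q0 -d-> q1 -d-> q2 -c-> q2 -c-> q2
First repeat at step 1: q0 was already visited.

So i = 0, j = 1, giving x = w[0:0] = ε, y = w[0:1] = c, z = w[1:6] = cddcc.
Check: |xy| = 1 ≤ 3 and |y| = 1 ≥ 1. Reading y takes M from q0 back to q0, so every xyⁱz is accepted.

c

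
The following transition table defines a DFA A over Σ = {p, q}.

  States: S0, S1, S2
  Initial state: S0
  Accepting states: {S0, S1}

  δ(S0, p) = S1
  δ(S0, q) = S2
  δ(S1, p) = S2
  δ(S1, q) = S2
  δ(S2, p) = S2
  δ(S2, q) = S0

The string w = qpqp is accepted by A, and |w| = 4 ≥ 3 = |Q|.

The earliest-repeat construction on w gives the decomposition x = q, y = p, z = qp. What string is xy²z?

qppqp

xy^2z = q·p·p·qp = qppqp.
Reading y = p takes A from S2 back to S2, so after x·y·y the machine is still in S2, and z then leads to the accepting state S1. Hence qppqp ∈ L(A).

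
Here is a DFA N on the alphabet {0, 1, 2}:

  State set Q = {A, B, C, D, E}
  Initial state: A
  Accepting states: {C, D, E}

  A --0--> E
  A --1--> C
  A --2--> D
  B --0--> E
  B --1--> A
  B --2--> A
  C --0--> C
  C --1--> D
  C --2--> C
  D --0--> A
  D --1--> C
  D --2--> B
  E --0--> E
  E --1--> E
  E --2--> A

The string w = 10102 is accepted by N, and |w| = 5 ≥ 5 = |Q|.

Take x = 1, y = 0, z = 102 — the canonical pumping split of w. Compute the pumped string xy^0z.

xy⁰z = xz = 1·102 = 1102.
Reading y = 0 takes N from C back to C, so after x the machine is still in C, and z then leads to the accepting state D. Hence 1102 ∈ L(N).

1102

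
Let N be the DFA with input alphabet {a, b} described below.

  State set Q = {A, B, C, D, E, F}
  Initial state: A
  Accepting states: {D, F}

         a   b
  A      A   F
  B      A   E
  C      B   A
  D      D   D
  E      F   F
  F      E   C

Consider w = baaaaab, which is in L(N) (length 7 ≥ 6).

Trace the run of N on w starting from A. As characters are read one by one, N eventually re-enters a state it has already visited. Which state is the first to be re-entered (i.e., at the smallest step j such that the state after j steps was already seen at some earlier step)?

F

State sequence: A -b-> F -a-> E -a-> F -a-> E -a-> F -a-> E -b-> F
First repeat at step 3: F was already visited.

The earliest repeat is at step j = 3: N is in F, which it already visited at step i = 1.
Pumping length from the standard proof: p = 6 (the number of states). The repeated state found above gives |xy| = j ≤ 6 and |y| = j − i ≥ 1.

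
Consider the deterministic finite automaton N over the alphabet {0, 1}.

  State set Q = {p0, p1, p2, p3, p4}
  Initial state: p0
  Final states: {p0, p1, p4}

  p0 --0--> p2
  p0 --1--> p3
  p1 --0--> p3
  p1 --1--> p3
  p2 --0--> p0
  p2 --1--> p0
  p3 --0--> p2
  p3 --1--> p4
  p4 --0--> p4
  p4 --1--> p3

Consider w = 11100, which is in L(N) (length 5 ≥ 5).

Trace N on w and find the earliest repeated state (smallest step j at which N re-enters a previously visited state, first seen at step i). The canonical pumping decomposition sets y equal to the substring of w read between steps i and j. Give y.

11

Run of N on w = 1 1 1 0 0:
  step 0: p0  (start)
  step 1: p3  (read 1: p0→p3)
  step 2: p4  (read 1: p3→p4)
  step 3: p3  (read 1: p4→p3)   ← first repeat (p3 seen earlier)
  step 4: p2  (read 0: p3→p2)
  step 5: p0  (read 0: p2→p0)

So i = 1, j = 3, giving x = w[0:1] = 1, y = w[1:3] = 11, z = w[3:5] = 00.
Check: |xy| = 3 ≤ 5 and |y| = 2 ≥ 1. Reading y takes N from p3 back to p3, so every xyⁱz is accepted.
The DFA has 5 states, so the proof of the pumping lemma guarantees a repeated state among the first 5+1 visited; the segment between the two visits is the pumpable y.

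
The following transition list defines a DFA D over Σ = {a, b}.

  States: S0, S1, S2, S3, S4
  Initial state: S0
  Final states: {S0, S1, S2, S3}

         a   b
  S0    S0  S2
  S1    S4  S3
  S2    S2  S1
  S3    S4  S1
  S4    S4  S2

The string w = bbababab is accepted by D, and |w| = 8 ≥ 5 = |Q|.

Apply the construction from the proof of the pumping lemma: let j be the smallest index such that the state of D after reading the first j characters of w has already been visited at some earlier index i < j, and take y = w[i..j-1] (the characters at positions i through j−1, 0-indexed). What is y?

Run of D on w = b b a b a b a b:
  step 0: S0  (start)
  step 1: S2  (read b: S0→S2)
  step 2: S1  (read b: S2→S1)
  step 3: S4  (read a: S1→S4)
  step 4: S2  (read b: S4→S2)   ← first repeat (S2 seen earlier)
  step 5: S2  (read a: S2→S2)
  step 6: S1  (read b: S2→S1)
  step 7: S4  (read a: S1→S4)
  step 8: S2  (read b: S4→S2)

So i = 1, j = 4, giving x = w[0:1] = b, y = w[1:4] = bab, z = w[4:8] = abab.
Check: |xy| = 4 ≤ 5 and |y| = 3 ≥ 1. Reading y takes D from S2 back to S2, so every xyⁱz is accepted.
The DFA has 5 states, so the proof of the pumping lemma guarantees a repeated state among the first 5+1 visited; the segment between the two visits is the pumpable y.

bab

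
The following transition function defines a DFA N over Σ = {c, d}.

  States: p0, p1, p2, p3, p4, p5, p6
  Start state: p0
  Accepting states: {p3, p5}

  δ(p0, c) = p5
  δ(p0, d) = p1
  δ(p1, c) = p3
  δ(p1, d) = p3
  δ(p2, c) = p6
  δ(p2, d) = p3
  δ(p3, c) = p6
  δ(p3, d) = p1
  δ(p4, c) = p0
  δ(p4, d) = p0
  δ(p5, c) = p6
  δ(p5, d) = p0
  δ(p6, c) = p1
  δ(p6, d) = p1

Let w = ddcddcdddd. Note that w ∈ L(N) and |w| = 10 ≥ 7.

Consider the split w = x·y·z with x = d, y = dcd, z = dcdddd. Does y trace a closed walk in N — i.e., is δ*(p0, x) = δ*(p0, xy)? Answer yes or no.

Run of N on the first 4 characters of w = d d c d:
  step 0: p0  (start)
  step 1: p1  (read d: p0→p1)
  step 2: p3  (read d: p1→p3)
  step 3: p6  (read c: p3→p6)
  step 4: p1  (read d: p6→p1)

After x (step 1): p1. After xy (step 4): p1.
They match, so y = dcd drives N around a cycle from p1 back to itself; pumping y any number of times keeps N in p1 before reading z, and xyⁱz ∈ L(N) for every i ≥ 0.

yes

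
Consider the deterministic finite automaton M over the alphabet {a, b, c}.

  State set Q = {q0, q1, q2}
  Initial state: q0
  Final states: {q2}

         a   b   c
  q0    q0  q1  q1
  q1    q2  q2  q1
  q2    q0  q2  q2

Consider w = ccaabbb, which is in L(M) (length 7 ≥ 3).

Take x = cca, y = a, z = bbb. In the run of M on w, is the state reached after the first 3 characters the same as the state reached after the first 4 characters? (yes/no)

no

State sequence: q0 -c-> q1 -c-> q1 -a-> q2 -a-> q0

After x (step 3): q2. After xy (step 4): q0.
They differ (q2 ≠ q0), so y is not a cycle from the state after x; this split is not the one the pumping-lemma construction produces, and pumping y need not keep the string in L(M).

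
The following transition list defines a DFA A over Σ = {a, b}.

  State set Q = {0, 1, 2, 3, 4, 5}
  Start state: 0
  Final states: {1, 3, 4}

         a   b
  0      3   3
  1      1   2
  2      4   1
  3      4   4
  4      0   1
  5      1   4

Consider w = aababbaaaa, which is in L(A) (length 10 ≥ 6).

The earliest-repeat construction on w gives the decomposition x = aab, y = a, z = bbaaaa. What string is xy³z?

xy^3z = aab·a·a·a·bbaaaa = aabaaabbaaaa.
Reading y = a takes A from 1 back to 1, so after x·y·y·y the machine is still in 1, and z then leads to the accepting state 1. Hence aabaaabbaaaa ∈ L(A).

aabaaabbaaaa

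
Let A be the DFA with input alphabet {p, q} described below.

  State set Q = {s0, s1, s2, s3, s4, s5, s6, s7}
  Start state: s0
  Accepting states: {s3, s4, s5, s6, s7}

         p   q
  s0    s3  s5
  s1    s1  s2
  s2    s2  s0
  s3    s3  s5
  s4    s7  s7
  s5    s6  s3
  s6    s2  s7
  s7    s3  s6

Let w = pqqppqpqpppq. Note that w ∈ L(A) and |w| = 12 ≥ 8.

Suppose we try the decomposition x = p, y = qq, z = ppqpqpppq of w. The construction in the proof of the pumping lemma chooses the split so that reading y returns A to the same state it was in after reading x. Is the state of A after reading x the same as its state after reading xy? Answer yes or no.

yes

Run of A on the first 3 characters of w = p q q:
  step 0: s0  (start)
  step 1: s3  (read p: s0→s3)
  step 2: s5  (read q: s3→s5)
  step 3: s3  (read q: s5→s3)

After x (step 1): s3. After xy (step 3): s3.
They match, so y = qq drives A around a cycle from s3 back to itself; pumping y any number of times keeps A in s3 before reading z, and xyⁱz ∈ L(A) for every i ≥ 0.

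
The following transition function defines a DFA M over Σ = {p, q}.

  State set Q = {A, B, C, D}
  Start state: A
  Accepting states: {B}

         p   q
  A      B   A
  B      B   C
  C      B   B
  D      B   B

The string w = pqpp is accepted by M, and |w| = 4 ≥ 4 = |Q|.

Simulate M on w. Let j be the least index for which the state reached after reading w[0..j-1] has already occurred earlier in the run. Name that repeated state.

B

Run of M on w = p q p p:
  step 0: A  (start)
  step 1: B  (read p: A→B)
  step 2: C  (read q: B→C)
  step 3: B  (read p: C→B)   ← first repeat (B seen earlier)
  step 4: B  (read p: B→B)

The earliest repeat is at step j = 3: M is in B, which it already visited at step i = 1.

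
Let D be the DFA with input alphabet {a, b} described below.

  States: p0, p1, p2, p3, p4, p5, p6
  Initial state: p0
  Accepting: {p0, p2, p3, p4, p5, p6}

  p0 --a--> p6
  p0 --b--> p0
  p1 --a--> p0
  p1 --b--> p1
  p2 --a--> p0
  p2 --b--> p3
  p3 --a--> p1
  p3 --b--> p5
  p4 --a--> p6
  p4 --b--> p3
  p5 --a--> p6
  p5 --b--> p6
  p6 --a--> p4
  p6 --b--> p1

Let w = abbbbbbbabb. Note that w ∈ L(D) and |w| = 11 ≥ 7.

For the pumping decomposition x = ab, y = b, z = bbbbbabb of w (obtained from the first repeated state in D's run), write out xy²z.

xy^2z = ab·b·b·bbbbbabb = abbbbbbbbabb.
Reading y = b takes D from p1 back to p1, so after x·y·y the machine is still in p1, and z then leads to the accepting state p0. Hence abbbbbbbbabb ∈ L(D).

abbbbbbbbabb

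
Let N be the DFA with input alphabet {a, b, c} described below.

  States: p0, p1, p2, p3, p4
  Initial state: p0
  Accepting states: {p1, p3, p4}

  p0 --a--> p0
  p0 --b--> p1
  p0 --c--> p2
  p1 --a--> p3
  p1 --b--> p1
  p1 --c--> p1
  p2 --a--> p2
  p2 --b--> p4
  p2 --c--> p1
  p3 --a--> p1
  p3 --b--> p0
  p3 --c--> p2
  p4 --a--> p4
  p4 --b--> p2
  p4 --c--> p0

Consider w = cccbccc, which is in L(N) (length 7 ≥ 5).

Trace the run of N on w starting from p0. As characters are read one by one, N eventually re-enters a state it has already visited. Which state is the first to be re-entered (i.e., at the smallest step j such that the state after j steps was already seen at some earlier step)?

Run of N on w = c c c b c c c:
  step 0: p0  (start)
  step 1: p2  (read c: p0→p2)
  step 2: p1  (read c: p2→p1)
  step 3: p1  (read c: p1→p1)   ← first repeat (p1 seen earlier)
  step 4: p1  (read b: p1→p1)
  step 5: p1  (read c: p1→p1)
  step 6: p1  (read c: p1→p1)
  step 7: p1  (read c: p1→p1)

The earliest repeat is at step j = 3: N is in p1, which it already visited at step i = 2.
With |Q| = 5, pigeonhole forces a state repeat no later than step 5; the substring read between the first and second visits to that state can be pumped.

p1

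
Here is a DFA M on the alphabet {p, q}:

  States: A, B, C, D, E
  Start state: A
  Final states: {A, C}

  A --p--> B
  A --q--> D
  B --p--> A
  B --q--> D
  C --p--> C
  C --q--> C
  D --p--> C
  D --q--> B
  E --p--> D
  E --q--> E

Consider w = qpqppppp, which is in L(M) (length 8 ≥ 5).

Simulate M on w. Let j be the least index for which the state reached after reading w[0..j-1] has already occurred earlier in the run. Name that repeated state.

State sequence: A -q-> D -p-> C -q-> C -p-> C -p-> C -p-> C -p-> C -p-> C
First repeat at step 3: C was already visited.

The earliest repeat is at step j = 3: M is in C, which it already visited at step i = 2.

C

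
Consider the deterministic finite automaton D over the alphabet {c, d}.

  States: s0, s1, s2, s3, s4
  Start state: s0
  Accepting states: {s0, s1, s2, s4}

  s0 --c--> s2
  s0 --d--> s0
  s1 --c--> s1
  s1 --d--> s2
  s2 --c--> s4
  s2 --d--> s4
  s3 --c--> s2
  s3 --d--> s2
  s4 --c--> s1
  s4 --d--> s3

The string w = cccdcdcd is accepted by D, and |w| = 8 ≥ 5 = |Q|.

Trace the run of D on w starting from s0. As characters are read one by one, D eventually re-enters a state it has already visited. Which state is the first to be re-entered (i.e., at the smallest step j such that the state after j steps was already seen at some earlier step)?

Run of D on w = c c c d c d c d:
  step 0: s0  (start)
  step 1: s2  (read c: s0→s2)
  step 2: s4  (read c: s2→s4)
  step 3: s1  (read c: s4→s1)
  step 4: s2  (read d: s1→s2)   ← first repeat (s2 seen earlier)
  step 5: s4  (read c: s2→s4)
  step 6: s3  (read d: s4→s3)
  step 7: s2  (read c: s3→s2)
  step 8: s4  (read d: s2→s4)

The earliest repeat is at step j = 4: D is in s2, which it already visited at step i = 1.
With |Q| = 5, pigeonhole forces a state repeat no later than step 5; the substring read between the first and second visits to that state can be pumped.

s2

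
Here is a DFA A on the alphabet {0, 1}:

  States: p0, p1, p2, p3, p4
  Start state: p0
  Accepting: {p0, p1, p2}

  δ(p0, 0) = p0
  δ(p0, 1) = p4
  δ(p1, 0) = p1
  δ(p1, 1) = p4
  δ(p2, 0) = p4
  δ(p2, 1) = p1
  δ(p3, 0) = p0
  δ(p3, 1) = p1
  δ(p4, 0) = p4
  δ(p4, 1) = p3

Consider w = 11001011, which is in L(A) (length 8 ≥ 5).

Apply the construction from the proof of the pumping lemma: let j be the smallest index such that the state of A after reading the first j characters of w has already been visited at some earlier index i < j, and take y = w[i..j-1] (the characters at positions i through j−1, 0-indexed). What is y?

110

Run of A on w = 1 1 0 0 1 0 1 1:
  step 0: p0  (start)
  step 1: p4  (read 1: p0→p4)
  step 2: p3  (read 1: p4→p3)
  step 3: p0  (read 0: p3→p0)   ← first repeat (p0 seen earlier)
  step 4: p0  (read 0: p0→p0)
  step 5: p4  (read 1: p0→p4)
  step 6: p4  (read 0: p4→p4)
  step 7: p3  (read 1: p4→p3)
  step 8: p1  (read 1: p3→p1)

So i = 0, j = 3, giving x = w[0:0] = ε, y = w[0:3] = 110, z = w[3:8] = 01011.
Check: |xy| = 3 ≤ 5 and |y| = 3 ≥ 1. Reading y takes A from p0 back to p0, so every xyⁱz is accepted.
The DFA has 5 states, so the proof of the pumping lemma guarantees a repeated state among the first 5+1 visited; the segment between the two visits is the pumpable y.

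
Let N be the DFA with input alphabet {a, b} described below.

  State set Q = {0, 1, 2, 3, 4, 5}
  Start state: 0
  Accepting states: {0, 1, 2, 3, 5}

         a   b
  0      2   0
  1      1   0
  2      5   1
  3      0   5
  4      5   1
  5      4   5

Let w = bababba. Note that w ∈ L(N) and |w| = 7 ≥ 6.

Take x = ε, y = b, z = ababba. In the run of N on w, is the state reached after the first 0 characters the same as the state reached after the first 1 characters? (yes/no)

yes

Run of N on the first 1 characters of w = b:
  step 0: 0  (start)
  step 1: 0  (read b: 0→0)

After x (step 0): 0. After xy (step 1): 0.
They match, so y = b drives N around a cycle from 0 back to itself; pumping y any number of times keeps N in 0 before reading z, and xyⁱz ∈ L(N) for every i ≥ 0.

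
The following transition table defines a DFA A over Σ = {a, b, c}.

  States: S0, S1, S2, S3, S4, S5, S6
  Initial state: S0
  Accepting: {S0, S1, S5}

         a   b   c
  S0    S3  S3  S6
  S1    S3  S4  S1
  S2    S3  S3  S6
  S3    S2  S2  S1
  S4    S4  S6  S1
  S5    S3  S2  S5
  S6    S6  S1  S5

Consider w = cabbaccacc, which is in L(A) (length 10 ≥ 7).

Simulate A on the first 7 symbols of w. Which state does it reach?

S1

State sequence: S0 -c-> S6 -a-> S6 -b-> S1 -b-> S4 -a-> S4 -c-> S1 -c-> S1

After reading 7 characters, A is in state S1.
(This kind of state-tracing is the core of the pumping-lemma construction: with 7 states, pigeonhole forces a repeat within the first 7 steps.)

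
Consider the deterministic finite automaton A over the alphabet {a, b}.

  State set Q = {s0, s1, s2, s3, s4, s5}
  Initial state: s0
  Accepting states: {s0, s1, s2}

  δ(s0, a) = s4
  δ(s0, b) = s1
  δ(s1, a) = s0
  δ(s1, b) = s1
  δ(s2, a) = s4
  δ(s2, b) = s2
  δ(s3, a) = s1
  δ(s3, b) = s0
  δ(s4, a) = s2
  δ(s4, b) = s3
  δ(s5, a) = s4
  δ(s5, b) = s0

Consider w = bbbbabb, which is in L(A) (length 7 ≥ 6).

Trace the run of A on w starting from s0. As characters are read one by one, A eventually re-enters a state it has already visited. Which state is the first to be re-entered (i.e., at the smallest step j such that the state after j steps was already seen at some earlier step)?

s1

State sequence: s0 -b-> s1 -b-> s1 -b-> s1 -b-> s1 -a-> s0 -b-> s1 -b-> s1
First repeat at step 2: s1 was already visited.

The earliest repeat is at step j = 2: A is in s1, which it already visited at step i = 1.
Since A has 6 states, any run of length ≥ 6 visits 6+1 states, so by pigeonhole some state repeats within the first 6 steps — that repeat gives the pumpable loop.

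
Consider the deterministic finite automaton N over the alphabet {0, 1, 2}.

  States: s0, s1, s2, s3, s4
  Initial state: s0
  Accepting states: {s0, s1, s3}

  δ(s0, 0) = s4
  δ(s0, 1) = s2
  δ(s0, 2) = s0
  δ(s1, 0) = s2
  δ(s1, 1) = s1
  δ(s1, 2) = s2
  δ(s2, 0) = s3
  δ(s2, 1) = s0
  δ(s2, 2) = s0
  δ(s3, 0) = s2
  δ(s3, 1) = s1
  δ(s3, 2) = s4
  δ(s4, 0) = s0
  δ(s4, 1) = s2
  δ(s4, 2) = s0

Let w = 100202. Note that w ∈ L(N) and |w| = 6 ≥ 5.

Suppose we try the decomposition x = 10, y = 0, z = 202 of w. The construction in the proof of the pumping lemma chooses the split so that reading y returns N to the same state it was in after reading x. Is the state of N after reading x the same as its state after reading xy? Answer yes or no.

State sequence: s0 -1-> s2 -0-> s3 -0-> s2

After x (step 2): s3. After xy (step 3): s2.
They differ (s3 ≠ s2), so y is not a cycle from the state after x; this split is not the one the pumping-lemma construction produces, and pumping y need not keep the string in L(N).

no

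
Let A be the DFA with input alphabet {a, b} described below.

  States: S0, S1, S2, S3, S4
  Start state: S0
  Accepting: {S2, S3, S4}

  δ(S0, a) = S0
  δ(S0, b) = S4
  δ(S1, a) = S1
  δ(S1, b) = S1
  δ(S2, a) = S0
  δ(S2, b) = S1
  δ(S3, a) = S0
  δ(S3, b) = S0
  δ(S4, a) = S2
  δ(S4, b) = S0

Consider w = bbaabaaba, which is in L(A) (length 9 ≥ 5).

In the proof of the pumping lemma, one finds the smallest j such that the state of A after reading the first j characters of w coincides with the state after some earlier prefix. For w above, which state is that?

Run of A on w = b b a a b a a b a:
  step 0: S0  (start)
  step 1: S4  (read b: S0→S4)
  step 2: S0  (read b: S4→S0)   ← first repeat (S0 seen earlier)
  step 3: S0  (read a: S0→S0)
  step 4: S0  (read a: S0→S0)
  step 5: S4  (read b: S0→S4)
  step 6: S2  (read a: S4→S2)
  step 7: S0  (read a: S2→S0)
  step 8: S4  (read b: S0→S4)
  step 9: S2  (read a: S4→S2)

The earliest repeat is at step j = 2: A is in S0, which it already visited at step i = 0.
The DFA has 5 states, so the proof of the pumping lemma guarantees a repeated state among the first 5+1 visited; the segment between the two visits is the pumpable y.

S0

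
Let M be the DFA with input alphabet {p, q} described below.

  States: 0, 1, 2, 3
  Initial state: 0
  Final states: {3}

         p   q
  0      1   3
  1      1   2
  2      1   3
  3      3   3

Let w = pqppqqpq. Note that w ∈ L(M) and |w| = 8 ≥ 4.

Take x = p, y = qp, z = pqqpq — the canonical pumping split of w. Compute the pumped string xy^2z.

pqpqppqqpq

xy^2z = p·qp·qp·pqqpq = pqpqppqqpq.
Reading y = qp takes M from 1 back to 1, so after x·y·y the machine is still in 1, and z then leads to the accepting state 3. Hence pqpqppqqpq ∈ L(M).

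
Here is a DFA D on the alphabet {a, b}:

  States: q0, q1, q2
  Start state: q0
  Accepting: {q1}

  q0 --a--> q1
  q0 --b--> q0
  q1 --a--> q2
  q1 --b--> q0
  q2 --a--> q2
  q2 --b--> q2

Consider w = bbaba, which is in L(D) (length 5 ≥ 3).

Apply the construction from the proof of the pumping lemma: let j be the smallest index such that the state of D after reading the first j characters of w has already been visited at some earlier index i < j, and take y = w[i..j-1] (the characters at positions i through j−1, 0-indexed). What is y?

b

State sequence: q0 -b-> q0 -b-> q0 -a-> q1 -b-> q0 -a-> q1
First repeat at step 1: q0 was already visited.

So i = 0, j = 1, giving x = w[0:0] = ε, y = w[0:1] = b, z = w[1:5] = baba.
Check: |xy| = 1 ≤ 3 and |y| = 1 ≥ 1. Reading y takes D from q0 back to q0, so every xyⁱz is accepted.
With |Q| = 3, pigeonhole forces a state repeat no later than step 3; the substring read between the first and second visits to that state can be pumped.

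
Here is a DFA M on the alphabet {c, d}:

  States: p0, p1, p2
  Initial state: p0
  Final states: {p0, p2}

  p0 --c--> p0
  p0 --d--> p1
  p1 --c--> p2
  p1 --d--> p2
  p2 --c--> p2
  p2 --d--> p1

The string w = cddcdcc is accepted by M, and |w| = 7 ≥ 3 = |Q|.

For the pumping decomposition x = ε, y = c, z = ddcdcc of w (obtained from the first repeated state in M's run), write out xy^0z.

ddcdcc

xy⁰z = xz = ε·ddcdcc = ddcdcc.
Reading y = c takes M from p0 back to p0, so after x the machine is still in p0, and z then leads to the accepting state p2. Hence ddcdcc ∈ L(M).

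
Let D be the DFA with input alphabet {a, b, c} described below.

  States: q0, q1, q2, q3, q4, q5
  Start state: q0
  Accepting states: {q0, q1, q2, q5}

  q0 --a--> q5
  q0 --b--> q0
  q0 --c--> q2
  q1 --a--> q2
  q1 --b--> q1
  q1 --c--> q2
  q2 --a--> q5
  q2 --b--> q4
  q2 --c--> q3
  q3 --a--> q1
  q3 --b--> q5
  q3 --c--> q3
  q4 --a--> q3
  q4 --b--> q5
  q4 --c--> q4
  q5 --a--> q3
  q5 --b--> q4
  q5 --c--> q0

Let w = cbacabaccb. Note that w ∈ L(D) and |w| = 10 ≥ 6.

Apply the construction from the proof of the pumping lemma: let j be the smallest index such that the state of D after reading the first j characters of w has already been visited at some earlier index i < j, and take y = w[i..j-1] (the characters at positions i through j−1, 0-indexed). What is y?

c

State sequence: q0 -c-> q2 -b-> q4 -a-> q3 -c-> q3 -a-> q1 -b-> q1 -a-> q2 -c-> q3 -c-> q3 -b-> q5
First repeat at step 4: q3 was already visited.

So i = 3, j = 4, giving x = w[0:3] = cba, y = w[3:4] = c, z = w[4:10] = abaccb.
Check: |xy| = 4 ≤ 6 and |y| = 1 ≥ 1. Reading y takes D from q3 back to q3, so every xyⁱz is accepted.
Pumping length from the standard proof: p = 6 (the number of states). The repeated state found above gives |xy| = j ≤ 6 and |y| = j − i ≥ 1.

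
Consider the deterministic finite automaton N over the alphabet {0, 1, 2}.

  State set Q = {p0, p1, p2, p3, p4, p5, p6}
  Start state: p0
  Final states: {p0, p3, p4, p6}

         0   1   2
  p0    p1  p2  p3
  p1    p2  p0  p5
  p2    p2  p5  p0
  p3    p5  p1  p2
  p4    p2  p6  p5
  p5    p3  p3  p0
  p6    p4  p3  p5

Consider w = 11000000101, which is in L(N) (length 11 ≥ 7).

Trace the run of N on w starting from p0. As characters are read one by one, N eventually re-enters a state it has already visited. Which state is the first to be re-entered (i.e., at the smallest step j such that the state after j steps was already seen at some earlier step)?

Run of N on w = 1 1 0 0 0 0 0 0 1 0 1:
  step 0: p0  (start)
  step 1: p2  (read 1: p0→p2)
  step 2: p5  (read 1: p2→p5)
  step 3: p3  (read 0: p5→p3)
  step 4: p5  (read 0: p3→p5)   ← first repeat (p5 seen earlier)
  step 5: p3  (read 0: p5→p3)
  step 6: p5  (read 0: p3→p5)
  step 7: p3  (read 0: p5→p3)
  step 8: p5  (read 0: p3→p5)
  step 9: p3  (read 1: p5→p3)
  step 10: p5  (read 0: p3→p5)
  step 11: p3  (read 1: p5→p3)

The earliest repeat is at step j = 4: N is in p5, which it already visited at step i = 2.

p5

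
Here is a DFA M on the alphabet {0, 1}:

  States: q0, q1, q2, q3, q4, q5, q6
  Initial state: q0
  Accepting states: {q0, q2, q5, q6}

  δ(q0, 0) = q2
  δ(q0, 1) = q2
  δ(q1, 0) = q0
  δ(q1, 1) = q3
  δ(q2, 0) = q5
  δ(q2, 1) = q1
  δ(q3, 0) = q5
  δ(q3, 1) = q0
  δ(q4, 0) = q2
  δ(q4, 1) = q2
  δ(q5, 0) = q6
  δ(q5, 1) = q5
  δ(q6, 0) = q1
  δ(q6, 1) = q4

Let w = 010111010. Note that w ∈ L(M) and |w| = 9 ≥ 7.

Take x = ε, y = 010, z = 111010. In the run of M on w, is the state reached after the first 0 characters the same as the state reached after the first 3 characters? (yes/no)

Run of M on the first 3 characters of w = 0 1 0:
  step 0: q0  (start)
  step 1: q2  (read 0: q0→q2)
  step 2: q1  (read 1: q2→q1)
  step 3: q0  (read 0: q1→q0)

After x (step 0): q0. After xy (step 3): q0.
They match, so y = 010 drives M around a cycle from q0 back to itself; pumping y any number of times keeps M in q0 before reading z, and xyⁱz ∈ L(M) for every i ≥ 0.

yes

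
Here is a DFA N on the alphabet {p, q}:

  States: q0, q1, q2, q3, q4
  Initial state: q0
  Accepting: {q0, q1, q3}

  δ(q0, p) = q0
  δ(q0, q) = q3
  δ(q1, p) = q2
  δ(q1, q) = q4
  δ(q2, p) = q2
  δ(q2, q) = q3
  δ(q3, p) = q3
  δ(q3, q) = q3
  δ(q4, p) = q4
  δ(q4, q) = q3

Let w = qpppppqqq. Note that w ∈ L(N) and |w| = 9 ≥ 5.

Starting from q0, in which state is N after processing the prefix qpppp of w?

Run of N on the first 5 characters of w = q p p p p:
  step 0: q0  (start)
  step 1: q3  (read q: q0→q3)
  step 2: q3  (read p: q3→q3)
  step 3: q3  (read p: q3→q3)
  step 4: q3  (read p: q3→q3)
  step 5: q3  (read p: q3→q3)

After reading 5 characters, N is in state q3.
(This kind of state-tracing is the core of the pumping-lemma construction: with 5 states, pigeonhole forces a repeat within the first 5 steps.)

q3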